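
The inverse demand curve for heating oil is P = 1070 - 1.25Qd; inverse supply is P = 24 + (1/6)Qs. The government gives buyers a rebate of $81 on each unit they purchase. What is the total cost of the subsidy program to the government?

Government cost = 1095444/17

Pre-subsidy: 1070 - 1.25Q = 24 + (1/6)Q gives Q* = 12552/17 and P* = 2500/17.
With the rebate, buyers effectively pay Pb = Ps − 81, where Ps is the price sellers receive.
On the curves, Pb = 1070 - 1.25Q and Ps = 24 + (1/6)Q; the wedge Ps − Pb = 81 gives 24 + (1/6)Q − (1070 - 1.25Q) = 81, so Q' = 13524/17.
Then Pb = 1070 − 1.25·(13524/17) = 1285/17 and Ps = 24 + (1/6)·(13524/17) = 2662/17.
Government outlay = subsidy × quantity = 81 × 13524/17 = 1095444/17.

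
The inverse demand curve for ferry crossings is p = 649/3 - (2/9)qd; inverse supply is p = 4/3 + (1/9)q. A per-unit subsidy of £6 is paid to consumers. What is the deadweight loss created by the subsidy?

Pre-subsidy: 649/3 - (2/9)q = 4/3 + (1/9)q gives q* = 645 and p* = 73.
With the rebate, buyers effectively pay pb = ps − 6, where ps is the price sellers receive.
On the curves, pb = 649/3 - (2/9)q and ps = 4/3 + (1/9)q; the wedge ps − pb = 6 gives 4/3 + (1/9)q − (649/3 - (2/9)q) = 6, so q' = 663.
Then pb = 649/3 − (2/9)·663 = 69 and ps = 4/3 + (1/9)·663 = 75.
The subsidy expands output by 663 − 645 = 18 past the efficient level; on those units the gap between marginal cost and willingness to pay runs from 0 up to 6.
DWL = ½ × 6 × 18 = 54.

Deadweight loss = £54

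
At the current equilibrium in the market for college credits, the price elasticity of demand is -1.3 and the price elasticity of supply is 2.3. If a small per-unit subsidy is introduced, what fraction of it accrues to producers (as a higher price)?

Producer share = 13/36

For a small subsidy around the equilibrium, the benefit split depends on the relative slopes, which at a point are proportional to the elasticities.
Buyer share = εs/(εs + |εd|) = 2.3/(2.3 + 1.3) = 23/36; seller share = |εd|/(εs + |εd|) = 13/36.
So producers capture 13/36 of the subsidy.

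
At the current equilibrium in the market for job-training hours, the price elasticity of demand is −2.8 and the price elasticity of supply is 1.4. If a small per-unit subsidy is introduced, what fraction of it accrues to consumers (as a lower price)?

Consumer share = 1/3

For a small subsidy around the equilibrium, the benefit split depends on the relative slopes, which at a point are proportional to the elasticities.
Buyer share = εs/(εs + |εd|) = 1.4/(1.4 + 2.8) = 1/3; seller share = |εd|/(εs + |εd|) = 2/3.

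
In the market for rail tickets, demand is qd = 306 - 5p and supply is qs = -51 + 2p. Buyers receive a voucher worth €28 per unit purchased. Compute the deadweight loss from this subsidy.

Pre-subsidy: 306 - 5p = -51 + 2p gives p* = 51, q* = 51.
With the rebate, buyers effectively pay pb = ps − 28, where ps is the price sellers receive.
Demand in terms of ps becomes qd = 306 − 5(ps − 28) = 446 - 5ps. Setting this equal to supply: 446 - 5ps = -51 + 2ps, so ps = 71.
Buyers pay pb = 71 − 28 = 43; q' = -51 + 2·71 = 91.
The subsidy expands output by 91 − 51 = 40 past the efficient level; on those units the gap between marginal cost and willingness to pay runs from 0 up to 28.
DWL = ½ × 28 × 40 = 560.

Deadweight loss = €560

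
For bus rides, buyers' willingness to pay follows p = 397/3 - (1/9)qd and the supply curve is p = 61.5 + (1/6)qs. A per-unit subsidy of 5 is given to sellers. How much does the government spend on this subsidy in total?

Pre-subsidy: 397/3 - (1/9)q = 61.5 + (1/6)q gives q* = 255 and p* = 104.
With the subsidy, sellers receive ps = pb + 5 for each unit, where pb is the price buyers pay.
On the curves, pb = 397/3 - (1/9)q and ps = 61.5 + (1/6)q; the wedge ps − pb = 5 gives 61.5 + (1/6)q − (397/3 - (1/9)q) = 5, so q' = 273.
Then pb = 397/3 − (1/9)·273 = 102 and ps = 61.5 + (1/6)·273 = 107.
Government outlay = subsidy × quantity = 5 × 273 = 1365.

Government cost = 1365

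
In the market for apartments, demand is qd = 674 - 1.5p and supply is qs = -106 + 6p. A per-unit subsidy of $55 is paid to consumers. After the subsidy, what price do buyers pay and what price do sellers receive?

Pre-subsidy: 674 - 1.5p = -106 + 6p gives p* = 104, q* = 518.
With the rebate, buyers effectively pay pb = ps − 55, where ps is the price sellers receive.
Demand in terms of ps becomes qd = 674 − 1.5(ps − 55) = 756.5 - 1.5ps. Setting this equal to supply: 756.5 - 1.5ps = -106 + 6ps, so ps = 115.
Buyers pay pb = 115 − 55 = 60; q' = -106 + 6·115 = 584.

Buyers pay $60; sellers receive $115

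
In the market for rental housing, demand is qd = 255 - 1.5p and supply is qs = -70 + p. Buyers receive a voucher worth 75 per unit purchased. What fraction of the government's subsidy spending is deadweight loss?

DWL / government spending = 3/14

Pre-subsidy: 255 - 1.5p = -70 + p gives p* = 130, q* = 60.
With the rebate, buyers effectively pay pb = ps − 75, where ps is the price sellers receive.
Demand in terms of ps becomes qd = 255 − 1.5(ps − 75) = 367.5 - 1.5ps. Setting this equal to supply: 367.5 - 1.5ps = -70 + ps, so ps = 175.
Buyers pay pb = 175 − 75 = 100; q' = -70 + 1·175 = 105.
ΔCS = ½(60 + 105)(130 − 100) = 2475; ΔPS = ½(60 + 105)(175 − 130) = 3712.5.
Government spending = 75 × 105 = 7875.
DWL = ½ × 75 × (105 − 60) = 1687.5; fraction = 1687.5 / 7875 = 3/14.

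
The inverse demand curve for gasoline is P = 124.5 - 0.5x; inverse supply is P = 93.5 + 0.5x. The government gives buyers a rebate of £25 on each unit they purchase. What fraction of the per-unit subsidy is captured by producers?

Pre-subsidy: 124.5 - 0.5x = 93.5 + 0.5x gives x* = 31 and P* = 109.
With the rebate, buyers effectively pay Pb = Ps − 25, where Ps is the price sellers receive.
On the curves, Pb = 124.5 - 0.5x and Ps = 93.5 + 0.5x; the wedge Ps − Pb = 25 gives 93.5 + 0.5x − (124.5 - 0.5x) = 25, so x' = 56.
Then Pb = 124.5 − 0.5·56 = 96.5 and Ps = 93.5 + 0.5·56 = 121.5.
Buyers' price falls by P* − Pb = 109 − 96.5 = 12.5; sellers' price rises by Ps − P* = 121.5 − 109 = 12.5.
So producers capture 12.5/25 = 0.5 of each unit of subsidy.

Producer share = 0.5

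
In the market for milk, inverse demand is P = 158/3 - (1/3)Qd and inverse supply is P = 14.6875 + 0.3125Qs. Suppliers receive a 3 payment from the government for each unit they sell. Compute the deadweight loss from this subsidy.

Pre-subsidy: 158/3 - (1/3)Q = 14.6875 + 0.3125Q gives Q* = 1823/31 and P* = 1025/31.
With the subsidy, sellers receive Ps = Pb + 3 for each unit, where Pb is the price buyers pay.
On the curves, Pb = 158/3 - (1/3)Q and Ps = 14.6875 + 0.3125Q; the wedge Ps − Pb = 3 gives 14.6875 + 0.3125Q − (158/3 - (1/3)Q) = 3, so Q' = 1967/31.
Then Pb = 158/3 − (1/3)·(1967/31) = 977/31 and Ps = 14.6875 + 0.3125·(1967/31) = 1070/31.
The subsidy expands output by 1967/31 − 1823/31 = 144/31 past the efficient level; on those units the gap between marginal cost and willingness to pay runs from 0 up to 3.
DWL = ½ × 3 × 144/31 = 216/31.

Deadweight loss = 216/31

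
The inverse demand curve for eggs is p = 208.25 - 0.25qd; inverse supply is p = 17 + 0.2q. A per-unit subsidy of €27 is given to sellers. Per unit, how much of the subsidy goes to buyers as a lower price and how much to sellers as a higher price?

Pre-subsidy: 208.25 - 0.25q = 17 + 0.2q gives q* = 425 and p* = 102.
With the subsidy, sellers receive ps = pb + 27 for each unit, where pb is the price buyers pay.
On the curves, pb = 208.25 - 0.25q and ps = 17 + 0.2q; the wedge ps − pb = 27 gives 17 + 0.2q − (208.25 - 0.25q) = 27, so q' = 485.
Then pb = 208.25 − 0.25·485 = 87 and ps = 17 + 0.2·485 = 114.
Buyers' price falls by p* − pb = 102 − 87 = 15; sellers' price rises by ps − p* = 114 − 102 = 12.

Buyers gain €15 per unit; sellers gain €12 per unit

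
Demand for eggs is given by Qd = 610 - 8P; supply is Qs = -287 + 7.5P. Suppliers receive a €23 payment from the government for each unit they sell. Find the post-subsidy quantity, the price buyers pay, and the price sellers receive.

Pre-subsidy: 610 - 8P = -287 + 7.5P gives P* = 1794/31, Q* = 4558/31.
With the subsidy, sellers receive Ps = Pb + 23 for each unit, where Pb is the price buyers pay.
Supply in terms of Pb becomes Qs = -287 + 7.5(Pb + 23) = -114.5 + 7.5Pb. Setting this equal to demand: 610 - 8Pb = -114.5 + 7.5Pb, so Pb = 1449/31.
Sellers receive Ps = 1449/31 + 23 = 2162/31; Q' = 610 − 8·(1449/31) = 7318/31.

Q' = 7318/31; buyers pay 1449/31; sellers receive 2162/31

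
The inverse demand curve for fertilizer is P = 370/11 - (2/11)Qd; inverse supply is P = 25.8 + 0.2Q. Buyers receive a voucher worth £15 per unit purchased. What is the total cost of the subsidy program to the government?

Government cost = 6280/7

Pre-subsidy: 370/11 - (2/11)Q = 25.8 + 0.2Q gives Q* = 431/21 and P* = 628/21.
With the rebate, buyers effectively pay Pb = Ps − 15, where Ps is the price sellers receive.
On the curves, Pb = 370/11 - (2/11)Q and Ps = 25.8 + 0.2Q; the wedge Ps − Pb = 15 gives 25.8 + 0.2Q − (370/11 - (2/11)Q) = 15, so Q' = 1256/21.
Then Pb = 370/11 − (2/11)·(1256/21) = 478/21 and Ps = 25.8 + 0.2·(1256/21) = 793/21.
Government outlay = subsidy × quantity = 15 × 1256/21 = 6280/7.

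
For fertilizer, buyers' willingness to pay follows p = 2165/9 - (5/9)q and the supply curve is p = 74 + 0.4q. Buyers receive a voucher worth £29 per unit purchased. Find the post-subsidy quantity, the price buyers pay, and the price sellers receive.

q' = 8800/43; buyers pay 5455/43; sellers receive 6702/43

Pre-subsidy: 2165/9 - (5/9)q = 74 + 0.4q gives q* = 7495/43 and p* = 6180/43.
With the rebate, buyers effectively pay pb = ps − 29, where ps is the price sellers receive.
On the curves, pb = 2165/9 - (5/9)q and ps = 74 + 0.4q; the wedge ps − pb = 29 gives 74 + 0.4q − (2165/9 - (5/9)q) = 29, so q' = 8800/43.
Then pb = 2165/9 − (5/9)·(8800/43) = 5455/43 and ps = 74 + 0.4·(8800/43) = 6702/43.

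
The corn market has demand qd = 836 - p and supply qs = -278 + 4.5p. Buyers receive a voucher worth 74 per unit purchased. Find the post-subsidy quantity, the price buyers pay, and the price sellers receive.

Pre-subsidy: 836 - p = -278 + 4.5p gives p* = 2228/11, q* = 6968/11.
With the rebate, buyers effectively pay pb = ps − 74, where ps is the price sellers receive.
Demand in terms of ps becomes qd = 836 − 1(ps − 74) = 910 - ps. Setting this equal to supply: 910 - ps = -278 + 4.5ps, so ps = 216.
Buyers pay pb = 216 − 74 = 142; q' = -278 + 4.5·216 = 694.

q' = 694; buyers pay 142; sellers receive 216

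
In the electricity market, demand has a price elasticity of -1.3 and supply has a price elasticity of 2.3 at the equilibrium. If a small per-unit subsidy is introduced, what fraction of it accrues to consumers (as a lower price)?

Consumer share = 23/36

For a small subsidy around the equilibrium, the benefit split depends on the relative slopes, which at a point are proportional to the elasticities.
Buyer share = εs/(εs + |εd|) = 2.3/(2.3 + 1.3) = 23/36; seller share = |εd|/(εs + |εd|) = 13/36.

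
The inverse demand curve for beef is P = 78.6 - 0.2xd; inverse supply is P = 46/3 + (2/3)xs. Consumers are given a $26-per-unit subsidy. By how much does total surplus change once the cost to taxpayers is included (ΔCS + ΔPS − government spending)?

Net change in total surplus = -$390

Pre-subsidy: 78.6 - 0.2x = 46/3 + (2/3)x gives x* = 73 and P* = 64.
With the rebate, buyers effectively pay Pb = Ps − 26, where Ps is the price sellers receive.
On the curves, Pb = 78.6 - 0.2x and Ps = 46/3 + (2/3)x; the wedge Ps − Pb = 26 gives 46/3 + (2/3)x − (78.6 - 0.2x) = 26, so x' = 103.
Then Pb = 78.6 − 0.2·103 = 58 and Ps = 46/3 + (2/3)·103 = 84.
ΔCS = ½(73 + 103)(64 − 58) = 528; ΔPS = ½(73 + 103)(84 − 64) = 1760.
Government spending = 26 × 103 = 2678.
Net change = 528 + 1760 − 2678 = -390. The loss equals the DWL triangle ½·26·30.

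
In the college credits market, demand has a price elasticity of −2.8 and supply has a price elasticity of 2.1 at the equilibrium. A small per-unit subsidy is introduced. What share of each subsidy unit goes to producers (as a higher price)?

Producer share = 4/7

For a small subsidy around the equilibrium, the benefit split depends on the relative slopes, which at a point are proportional to the elasticities.
Buyer share = εs/(εs + |εd|) = 2.1/(2.1 + 2.8) = 3/7; seller share = |εd|/(εs + |εd|) = 4/7.
So producers capture 4/7 of the subsidy.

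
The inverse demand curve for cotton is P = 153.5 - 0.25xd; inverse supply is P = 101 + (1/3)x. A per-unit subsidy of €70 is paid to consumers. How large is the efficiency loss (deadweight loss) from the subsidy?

Pre-subsidy: 153.5 - 0.25x = 101 + (1/3)x gives x* = 90 and P* = 131.
With the rebate, buyers effectively pay Pb = Ps − 70, where Ps is the price sellers receive.
On the curves, Pb = 153.5 - 0.25x and Ps = 101 + (1/3)x; the wedge Ps − Pb = 70 gives 101 + (1/3)x − (153.5 - 0.25x) = 70, so x' = 210.
Then Pb = 153.5 − 0.25·210 = 101 and Ps = 101 + (1/3)·210 = 171.
The subsidy expands output by 210 − 90 = 120 past the efficient level; on those units the gap between marginal cost and willingness to pay runs from 0 up to 70.
DWL = ½ × 70 × 120 = 4200.

Deadweight loss = €4200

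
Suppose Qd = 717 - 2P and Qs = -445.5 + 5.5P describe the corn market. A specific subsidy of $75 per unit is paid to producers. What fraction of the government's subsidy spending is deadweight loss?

Pre-subsidy: 717 - 2P = -445.5 + 5.5P gives P* = 155, Q* = 407.
With the subsidy, sellers receive Ps = Pb + 75 for each unit, where Pb is the price buyers pay.
Supply in terms of Pb becomes Qs = -445.5 + 5.5(Pb + 75) = -33 + 5.5Pb. Setting this equal to demand: 717 - 2Pb = -33 + 5.5Pb, so Pb = 100.
Sellers receive Ps = 100 + 75 = 175; Q' = 717 − 2·100 = 517.
ΔCS = ½(407 + 517)(155 − 100) = 25410; ΔPS = ½(407 + 517)(175 − 155) = 9240.
Government spending = 75 × 517 = 38775.
DWL = ½ × 75 × (517 − 407) = 4125; fraction = 4125 / 38775 = 5/47.

DWL / government spending = 5/47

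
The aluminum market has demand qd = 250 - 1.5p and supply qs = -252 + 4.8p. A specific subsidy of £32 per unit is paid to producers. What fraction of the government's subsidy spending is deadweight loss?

DWL / government spending = 96/877

Pre-subsidy: 250 - 1.5p = -252 + 4.8p gives p* = 5020/63, q* = 2740/21.
With the subsidy, sellers receive ps = pb + 32 for each unit, where pb is the price buyers pay.
Supply in terms of pb becomes qs = -252 + 4.8(pb + 32) = -98.4 + 4.8pb. Setting this equal to demand: 250 - 1.5pb = -98.4 + 4.8pb, so pb = 3484/63.
Sellers receive ps = 3484/63 + 32 = 5500/63; q' = 250 − 1.5·(3484/63) = 3508/21.
ΔCS = ½(2740/21 + 3508/21)(5020/63 − 3484/63) = 1599488/441; ΔPS = ½(2740/21 + 3508/21)(5500/63 − 5020/63) = 499840/441.
Government spending = 32 × 3508/21 = 112256/21.
DWL = ½ × 32 × (3508/21 − 2740/21) = 4096/7; fraction = (4096/7) / (112256/21) = 96/877.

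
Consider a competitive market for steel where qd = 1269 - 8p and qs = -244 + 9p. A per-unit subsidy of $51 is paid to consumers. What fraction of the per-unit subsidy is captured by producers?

Producer share = 8/17

Pre-subsidy: 1269 - 8p = -244 + 9p gives p* = 89, q* = 557.
With the rebate, buyers effectively pay pb = ps − 51, where ps is the price sellers receive.
Demand in terms of ps becomes qd = 1269 − 8(ps − 51) = 1677 - 8ps. Setting this equal to supply: 1677 - 8ps = -244 + 9ps, so ps = 113.
Buyers pay pb = 113 − 51 = 62; q' = -244 + 9·113 = 773.
Buyers' price falls by p* − pb = 89 − 62 = 27; sellers' price rises by ps − p* = 113 − 89 = 24.
So producers capture 24/51 = 8/17 of each unit of subsidy.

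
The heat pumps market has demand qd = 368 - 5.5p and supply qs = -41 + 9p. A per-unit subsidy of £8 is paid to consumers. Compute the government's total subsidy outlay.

Pre-subsidy: 368 - 5.5p = -41 + 9p gives p* = 818/29, q* = 6173/29.
With the rebate, buyers effectively pay pb = ps − 8, where ps is the price sellers receive.
Demand in terms of ps becomes qd = 368 − 5.5(ps − 8) = 412 - 5.5ps. Setting this equal to supply: 412 - 5.5ps = -41 + 9ps, so ps = 906/29.
Buyers pay pb = 906/29 − 8 = 674/29; q' = -41 + 9·(906/29) = 6965/29.
Government outlay = subsidy × quantity = 8 × 6965/29 = 55720/29.

Government cost = 55720/29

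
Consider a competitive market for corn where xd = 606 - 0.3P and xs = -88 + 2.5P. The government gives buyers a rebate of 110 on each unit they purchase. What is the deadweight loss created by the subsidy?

Deadweight loss = 45375/28

Pre-subsidy: 606 - 0.3P = -88 + 2.5P gives P* = 1735/7, x* = 7443/14.
With the rebate, buyers effectively pay Pb = Ps − 110, where Ps is the price sellers receive.
Demand in terms of Ps becomes xd = 606 − 0.3(Ps − 110) = 639 - 0.3Ps. Setting this equal to supply: 639 - 0.3Ps = -88 + 2.5Ps, so Ps = 3635/14.
Buyers pay Pb = 3635/14 − 110 = 2095/14; x' = -88 + 2.5·(3635/14) = 15711/28.
The subsidy expands output by 15711/28 − 7443/14 = 825/28 past the efficient level; on those units the gap between marginal cost and willingness to pay runs from 0 up to 110.
DWL = ½ × 110 × 825/28 = 45375/28.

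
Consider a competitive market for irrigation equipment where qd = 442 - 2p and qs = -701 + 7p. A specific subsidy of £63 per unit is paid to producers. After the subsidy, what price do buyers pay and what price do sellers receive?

Buyers pay £78; sellers receive £141

Pre-subsidy: 442 - 2p = -701 + 7p gives p* = 127, q* = 188.
With the subsidy, sellers receive ps = pb + 63 for each unit, where pb is the price buyers pay.
Supply in terms of pb becomes qs = -701 + 7(pb + 63) = -260 + 7pb. Setting this equal to demand: 442 - 2pb = -260 + 7pb, so pb = 78.
Sellers receive ps = 78 + 63 = 141; q' = 442 − 2·78 = 286.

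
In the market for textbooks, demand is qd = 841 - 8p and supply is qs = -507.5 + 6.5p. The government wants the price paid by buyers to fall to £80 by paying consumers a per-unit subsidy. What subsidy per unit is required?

At a buyer price of 80, quantity demanded is 841 − 8·80 = 201.
Sellers supply 201 only when they receive ps with -507.5 + 6.5·ps = 201, i.e. ps = 109.
s = ps − pb = 109 − 80 = 29.

Required subsidy s = £29 per unit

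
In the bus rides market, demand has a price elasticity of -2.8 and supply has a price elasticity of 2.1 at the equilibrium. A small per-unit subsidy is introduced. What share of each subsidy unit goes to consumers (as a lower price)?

For a small subsidy around the equilibrium, the benefit split depends on the relative slopes, which at a point are proportional to the elasticities.
Buyer share = εs/(εs + |εd|) = 2.1/(2.1 + 2.8) = 3/7; seller share = |εd|/(εs + |εd|) = 4/7.

Consumer share = 3/7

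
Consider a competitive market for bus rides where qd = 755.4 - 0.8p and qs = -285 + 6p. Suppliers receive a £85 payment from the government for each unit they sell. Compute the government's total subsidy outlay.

Government cost = £58905

Pre-subsidy: 755.4 - 0.8p = -285 + 6p gives p* = 153, q* = 633.
With the subsidy, sellers receive ps = pb + 85 for each unit, where pb is the price buyers pay.
Supply in terms of pb becomes qs = -285 + 6(pb + 85) = 225 + 6pb. Setting this equal to demand: 755.4 - 0.8pb = 225 + 6pb, so pb = 78.
Sellers receive ps = 78 + 85 = 163; q' = 755.4 − 0.8·78 = 693.
Government outlay = subsidy × quantity = 85 × 693 = 58905.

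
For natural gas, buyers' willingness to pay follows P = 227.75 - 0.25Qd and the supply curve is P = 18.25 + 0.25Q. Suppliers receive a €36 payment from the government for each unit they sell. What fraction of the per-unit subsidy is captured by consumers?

Pre-subsidy: 227.75 - 0.25Q = 18.25 + 0.25Q gives Q* = 419 and P* = 123.
With the subsidy, sellers receive Ps = Pb + 36 for each unit, where Pb is the price buyers pay.
On the curves, Pb = 227.75 - 0.25Q and Ps = 18.25 + 0.25Q; the wedge Ps − Pb = 36 gives 18.25 + 0.25Q − (227.75 - 0.25Q) = 36, so Q' = 491.
Then Pb = 227.75 − 0.25·491 = 105 and Ps = 18.25 + 0.25·491 = 141.
Buyers' price falls by P* − Pb = 123 − 105 = 18; sellers' price rises by Ps − P* = 141 − 123 = 18.
So consumers capture 18/36 = 0.5 of each unit of subsidy.

Consumer share = 0.5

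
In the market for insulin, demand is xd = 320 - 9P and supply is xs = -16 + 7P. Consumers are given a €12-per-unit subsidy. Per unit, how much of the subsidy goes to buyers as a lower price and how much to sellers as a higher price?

Pre-subsidy: 320 - 9P = -16 + 7P gives P* = 21, x* = 131.
With the rebate, buyers effectively pay Pb = Ps − 12, where Ps is the price sellers receive.
Demand in terms of Ps becomes xd = 320 − 9(Ps − 12) = 428 - 9Ps. Setting this equal to supply: 428 - 9Ps = -16 + 7Ps, so Ps = 27.75.
Buyers pay Pb = 27.75 − 12 = 15.75; x' = -16 + 7·27.75 = 178.25.
Buyers' price falls by P* − Pb = 21 − 15.75 = 5.25; sellers' price rises by Ps − P* = 27.75 − 21 = 6.75.

Buyers gain €5.25 per unit; sellers gain €6.75 per unit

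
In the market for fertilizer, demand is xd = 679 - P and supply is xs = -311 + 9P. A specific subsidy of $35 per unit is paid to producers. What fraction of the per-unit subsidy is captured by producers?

Pre-subsidy: 679 - P = -311 + 9P gives P* = 99, x* = 580.
With the subsidy, sellers receive Ps = Pb + 35 for each unit, where Pb is the price buyers pay.
Supply in terms of Pb becomes xs = -311 + 9(Pb + 35) = 4 + 9Pb. Setting this equal to demand: 679 - Pb = 4 + 9Pb, so Pb = 67.5.
Sellers receive Ps = 67.5 + 35 = 102.5; x' = 679 − 1·67.5 = 611.5.
Buyers' price falls by P* − Pb = 99 − 67.5 = 31.5; sellers' price rises by Ps − P* = 102.5 − 99 = 3.5.
So producers capture 3.5/35 = 0.1 of each unit of subsidy.

Producer share = 0.1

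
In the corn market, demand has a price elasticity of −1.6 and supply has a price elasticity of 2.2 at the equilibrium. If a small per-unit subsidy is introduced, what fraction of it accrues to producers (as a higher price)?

Producer share = 8/19

For a small subsidy around the equilibrium, the benefit split depends on the relative slopes, which at a point are proportional to the elasticities.
Buyer share = εs/(εs + |εd|) = 2.2/(2.2 + 1.6) = 11/19; seller share = |εd|/(εs + |εd|) = 8/19.
So producers capture 8/19 of the subsidy.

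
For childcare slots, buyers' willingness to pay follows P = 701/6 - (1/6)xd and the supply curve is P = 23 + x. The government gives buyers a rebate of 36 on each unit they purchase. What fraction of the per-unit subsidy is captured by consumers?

Pre-subsidy: 701/6 - (1/6)x = 23 + x gives x* = 563/7 and P* = 724/7.
With the rebate, buyers effectively pay Pb = Ps − 36, where Ps is the price sellers receive.
On the curves, Pb = 701/6 - (1/6)x and Ps = 23 + x; the wedge Ps − Pb = 36 gives 23 + x − (701/6 - (1/6)x) = 36, so x' = 779/7.
Then Pb = 701/6 − (1/6)·(779/7) = 688/7 and Ps = 23 + 1·(779/7) = 940/7.
Buyers' price falls by P* − Pb = 724/7 − 688/7 = 36/7; sellers' price rises by Ps − P* = 940/7 − 724/7 = 216/7.
So consumers capture (36/7)/36 = 1/7 of each unit of subsidy.

Consumer share = 1/7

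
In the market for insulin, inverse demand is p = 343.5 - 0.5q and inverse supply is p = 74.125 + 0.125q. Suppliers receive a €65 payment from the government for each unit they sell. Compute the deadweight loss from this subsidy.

Deadweight loss = €3380

Pre-subsidy: 343.5 - 0.5q = 74.125 + 0.125q gives q* = 431 and p* = 128.
With the subsidy, sellers receive ps = pb + 65 for each unit, where pb is the price buyers pay.
On the curves, pb = 343.5 - 0.5q and ps = 74.125 + 0.125q; the wedge ps − pb = 65 gives 74.125 + 0.125q − (343.5 - 0.5q) = 65, so q' = 535.
Then pb = 343.5 − 0.5·535 = 76 and ps = 74.125 + 0.125·535 = 141.
The subsidy expands output by 535 − 431 = 104 past the efficient level; on those units the gap between marginal cost and willingness to pay runs from 0 up to 65.
DWL = ½ × 65 × 104 = 3380.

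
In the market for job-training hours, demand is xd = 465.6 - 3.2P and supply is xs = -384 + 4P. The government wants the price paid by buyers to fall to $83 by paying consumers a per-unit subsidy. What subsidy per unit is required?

At a buyer price of 83, quantity demanded is 465.6 − 3.2·83 = 200.
Sellers supply 200 only when they receive Ps with -384 + 4·Ps = 200, i.e. Ps = 146.
s = Ps − Pb = 146 − 83 = 63.

Required subsidy s = $63 per unit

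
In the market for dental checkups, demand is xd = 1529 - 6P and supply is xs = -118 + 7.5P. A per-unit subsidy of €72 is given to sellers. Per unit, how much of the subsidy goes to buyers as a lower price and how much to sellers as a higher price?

Pre-subsidy: 1529 - 6P = -118 + 7.5P gives P* = 122, x* = 797.
With the subsidy, sellers receive Ps = Pb + 72 for each unit, where Pb is the price buyers pay.
Supply in terms of Pb becomes xs = -118 + 7.5(Pb + 72) = 422 + 7.5Pb. Setting this equal to demand: 1529 - 6Pb = 422 + 7.5Pb, so Pb = 82.
Sellers receive Ps = 82 + 72 = 154; x' = 1529 − 6·82 = 1037.
Buyers' price falls by P* − Pb = 122 − 82 = 40; sellers' price rises by Ps − P* = 154 − 122 = 32.

Buyers gain €40 per unit; sellers gain €32 per unit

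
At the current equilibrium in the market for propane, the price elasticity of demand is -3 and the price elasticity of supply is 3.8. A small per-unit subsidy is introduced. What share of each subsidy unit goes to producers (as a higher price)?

For a small subsidy around the equilibrium, the benefit split depends on the relative slopes, which at a point are proportional to the elasticities.
Buyer share = εs/(εs + |εd|) = 3.8/(3.8 + 3) = 19/34; seller share = |εd|/(εs + |εd|) = 15/34.
So producers capture 15/34 of the subsidy.

Producer share = 15/34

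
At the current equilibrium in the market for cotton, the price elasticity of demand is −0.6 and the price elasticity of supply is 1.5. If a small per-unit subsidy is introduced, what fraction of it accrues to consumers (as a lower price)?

Consumer share = 5/7

For a small subsidy around the equilibrium, the benefit split depends on the relative slopes, which at a point are proportional to the elasticities.
Buyer share = εs/(εs + |εd|) = 1.5/(1.5 + 0.6) = 5/7; seller share = |εd|/(εs + |εd|) = 2/7.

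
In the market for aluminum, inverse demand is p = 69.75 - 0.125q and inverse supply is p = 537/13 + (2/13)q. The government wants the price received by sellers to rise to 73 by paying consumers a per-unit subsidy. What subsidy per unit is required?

At a seller price of 73, quantity supplied is -268.5 + 6.5·73 = 206.
Buyers absorb 206 only when they pay pb = 69.75 − 0.125·206 = 44.
s = ps − pb = 73 − 44 = 29.

Required subsidy s = 29 per unit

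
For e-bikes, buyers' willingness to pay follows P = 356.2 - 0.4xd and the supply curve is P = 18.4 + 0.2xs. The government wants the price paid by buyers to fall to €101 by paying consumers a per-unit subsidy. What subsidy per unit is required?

At a buyer price of 101, quantity demanded is 890.5 − 2.5·101 = 638.
Sellers supply 638 only when they receive Ps = 18.4 + 0.2·638 = 146.
s = Ps − Pb = 146 − 101 = 45.

Required subsidy s = €45 per unit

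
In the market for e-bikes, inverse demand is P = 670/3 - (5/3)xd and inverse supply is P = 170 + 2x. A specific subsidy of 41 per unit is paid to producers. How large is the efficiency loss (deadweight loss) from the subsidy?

Pre-subsidy: 670/3 - (5/3)x = 170 + 2x gives x* = 160/11 and P* = 2190/11.
With the subsidy, sellers receive Ps = Pb + 41 for each unit, where Pb is the price buyers pay.
On the curves, Pb = 670/3 - (5/3)x and Ps = 170 + 2x; the wedge Ps − Pb = 41 gives 170 + 2x − (670/3 - (5/3)x) = 41, so x' = 283/11.
Then Pb = 670/3 − (5/3)·(283/11) = 1985/11 and Ps = 170 + 2·(283/11) = 2436/11.
The subsidy expands output by 283/11 − 160/11 = 123/11 past the efficient level; on those units the gap between marginal cost and willingness to pay runs from 0 up to 41.
DWL = ½ × 41 × 123/11 = 5043/22.

Deadweight loss = 5043/22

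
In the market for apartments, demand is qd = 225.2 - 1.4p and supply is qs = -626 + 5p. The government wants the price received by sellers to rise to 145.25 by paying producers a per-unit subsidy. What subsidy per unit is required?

Required subsidy s = 56 per unit

At a seller price of 145.25, quantity supplied is -626 + 5·145.25 = 100.25.
Buyers absorb 100.25 only when they pay pb with 225.2 − 1.4·pb = 100.25, i.e. pb = 89.25.
s = ps − pb = 145.25 − 89.25 = 56.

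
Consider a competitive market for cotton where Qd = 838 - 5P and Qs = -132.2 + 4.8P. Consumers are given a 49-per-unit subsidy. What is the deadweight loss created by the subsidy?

Deadweight loss = 2940

Pre-subsidy: 838 - 5P = -132.2 + 4.8P gives P* = 99, Q* = 343.
With the rebate, buyers effectively pay Pb = Ps − 49, where Ps is the price sellers receive.
Demand in terms of Ps becomes Qd = 838 − 5(Ps − 49) = 1083 - 5Ps. Setting this equal to supply: 1083 - 5Ps = -132.2 + 4.8Ps, so Ps = 124.
Buyers pay Pb = 124 − 49 = 75; Q' = -132.2 + 4.8·124 = 463.
The subsidy expands output by 463 − 343 = 120 past the efficient level; on those units the gap between marginal cost and willingness to pay runs from 0 up to 49.
DWL = ½ × 49 × 120 = 2940.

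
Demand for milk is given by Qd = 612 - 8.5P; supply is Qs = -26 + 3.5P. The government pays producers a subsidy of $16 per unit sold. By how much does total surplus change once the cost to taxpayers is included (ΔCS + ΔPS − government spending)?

Net change in total surplus = -952/3

Pre-subsidy: 612 - 8.5P = -26 + 3.5P gives P* = 319/6, Q* = 1921/12.
With the subsidy, sellers receive Ps = Pb + 16 for each unit, where Pb is the price buyers pay.
Supply in terms of Pb becomes Qs = -26 + 3.5(Pb + 16) = 30 + 3.5Pb. Setting this equal to demand: 612 - 8.5Pb = 30 + 3.5Pb, so Pb = 48.5.
Sellers receive Ps = 48.5 + 16 = 64.5; Q' = 612 − 8.5·48.5 = 199.75.
ΔCS = ½(1921/12 + 199.75)(319/6 − 48.5) = 15113/18; ΔPS = ½(1921/12 + 199.75)(64.5 − 319/6) = 36703/18.
Government spending = 16 × 199.75 = 3196.
Net change = 15113/18 + 36703/18 − 3196 = -952/3. The loss equals the DWL triangle ½·16·119/3.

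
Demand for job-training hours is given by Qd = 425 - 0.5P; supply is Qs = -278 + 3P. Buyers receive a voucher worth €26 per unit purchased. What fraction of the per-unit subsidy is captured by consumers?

Pre-subsidy: 425 - 0.5P = -278 + 3P gives P* = 1406/7, Q* = 2272/7.
With the rebate, buyers effectively pay Pb = Ps − 26, where Ps is the price sellers receive.
Demand in terms of Ps becomes Qd = 425 − 0.5(Ps − 26) = 438 - 0.5Ps. Setting this equal to supply: 438 - 0.5Ps = -278 + 3Ps, so Ps = 1432/7.
Buyers pay Pb = 1432/7 − 26 = 1250/7; Q' = -278 + 3·(1432/7) = 2350/7.
Buyers' price falls by P* − Pb = 1406/7 − 1250/7 = 156/7; sellers' price rises by Ps − P* = 1432/7 − 1406/7 = 26/7.
So consumers capture (156/7)/26 = 6/7 of each unit of subsidy.

Consumer share = 6/7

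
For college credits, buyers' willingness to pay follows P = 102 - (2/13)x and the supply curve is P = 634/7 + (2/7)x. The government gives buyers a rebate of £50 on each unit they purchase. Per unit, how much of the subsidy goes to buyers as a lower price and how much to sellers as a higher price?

Buyers gain £17.5 per unit; sellers gain £32.5 per unit

Pre-subsidy: 102 - (2/13)x = 634/7 + (2/7)x gives x* = 26 and P* = 98.
With the rebate, buyers effectively pay Pb = Ps − 50, where Ps is the price sellers receive.
On the curves, Pb = 102 - (2/13)x and Ps = 634/7 + (2/7)x; the wedge Ps − Pb = 50 gives 634/7 + (2/7)x − (102 - (2/13)x) = 50, so x' = 139.75.
Then Pb = 102 − (2/13)·139.75 = 80.5 and Ps = 634/7 + (2/7)·139.75 = 130.5.
Buyers' price falls by P* − Pb = 98 − 80.5 = 17.5; sellers' price rises by Ps − P* = 130.5 − 98 = 32.5.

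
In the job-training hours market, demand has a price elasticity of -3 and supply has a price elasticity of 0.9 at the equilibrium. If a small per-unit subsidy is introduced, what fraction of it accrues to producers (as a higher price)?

Producer share = 10/13

For a small subsidy around the equilibrium, the benefit split depends on the relative slopes, which at a point are proportional to the elasticities.
Buyer share = εs/(εs + |εd|) = 0.9/(0.9 + 3) = 3/13; seller share = |εd|/(εs + |εd|) = 10/13.
So producers capture 10/13 of the subsidy.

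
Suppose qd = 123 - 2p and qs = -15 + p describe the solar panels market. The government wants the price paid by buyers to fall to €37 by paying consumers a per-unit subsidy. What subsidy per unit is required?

Required subsidy s = €27 per unit

At a buyer price of 37, quantity demanded is 123 − 2·37 = 49.
Sellers supply 49 only when they receive ps with -15 + 1·ps = 49, i.e. ps = 64.
s = ps − pb = 64 − 37 = 27.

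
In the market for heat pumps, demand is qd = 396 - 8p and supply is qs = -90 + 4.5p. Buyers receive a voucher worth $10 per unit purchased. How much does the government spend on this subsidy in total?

Pre-subsidy: 396 - 8p = -90 + 4.5p gives p* = 38.88, q* = 84.96.
With the rebate, buyers effectively pay pb = ps − 10, where ps is the price sellers receive.
Demand in terms of ps becomes qd = 396 − 8(ps − 10) = 476 - 8ps. Setting this equal to supply: 476 - 8ps = -90 + 4.5ps, so ps = 45.28.
Buyers pay pb = 45.28 − 10 = 35.28; q' = -90 + 4.5·45.28 = 113.76.
Government outlay = subsidy × quantity = 10 × 113.76 = 1137.6.

Government cost = $1137.6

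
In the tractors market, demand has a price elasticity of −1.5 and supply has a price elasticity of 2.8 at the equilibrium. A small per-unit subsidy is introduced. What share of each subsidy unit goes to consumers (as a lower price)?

For a small subsidy around the equilibrium, the benefit split depends on the relative slopes, which at a point are proportional to the elasticities.
Buyer share = εs/(εs + |εd|) = 2.8/(2.8 + 1.5) = 28/43; seller share = |εd|/(εs + |εd|) = 15/43.

Consumer share = 28/43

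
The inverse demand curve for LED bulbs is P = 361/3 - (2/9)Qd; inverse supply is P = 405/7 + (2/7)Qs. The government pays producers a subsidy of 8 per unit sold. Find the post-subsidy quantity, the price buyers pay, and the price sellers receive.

Pre-subsidy: 361/3 - (2/9)Q = 405/7 + (2/7)Q gives Q* = 123 and P* = 93.
With the subsidy, sellers receive Ps = Pb + 8 for each unit, where Pb is the price buyers pay.
On the curves, Pb = 361/3 - (2/9)Q and Ps = 405/7 + (2/7)Q; the wedge Ps − Pb = 8 gives 405/7 + (2/7)Q − (361/3 - (2/9)Q) = 8, so Q' = 138.75.
Then Pb = 361/3 − (2/9)·138.75 = 89.5 and Ps = 405/7 + (2/7)·138.75 = 97.5.

Q' = 138.75; buyers pay 89.5; sellers receive 97.5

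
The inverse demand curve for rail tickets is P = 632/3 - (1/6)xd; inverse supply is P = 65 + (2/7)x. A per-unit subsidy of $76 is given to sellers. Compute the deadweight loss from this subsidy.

Deadweight loss = $6384

Pre-subsidy: 632/3 - (1/6)x = 65 + (2/7)x gives x* = 322 and P* = 157.
With the subsidy, sellers receive Ps = Pb + 76 for each unit, where Pb is the price buyers pay.
On the curves, Pb = 632/3 - (1/6)x and Ps = 65 + (2/7)x; the wedge Ps − Pb = 76 gives 65 + (2/7)x − (632/3 - (1/6)x) = 76, so x' = 490.
Then Pb = 632/3 − (1/6)·490 = 129 and Ps = 65 + (2/7)·490 = 205.
The subsidy expands output by 490 − 322 = 168 past the efficient level; on those units the gap between marginal cost and willingness to pay runs from 0 up to 76.
DWL = ½ × 76 × 168 = 6384.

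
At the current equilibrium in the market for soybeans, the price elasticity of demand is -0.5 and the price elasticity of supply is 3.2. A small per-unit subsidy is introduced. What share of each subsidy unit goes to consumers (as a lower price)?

For a small subsidy around the equilibrium, the benefit split depends on the relative slopes, which at a point are proportional to the elasticities.
Buyer share = εs/(εs + |εd|) = 3.2/(3.2 + 0.5) = 32/37; seller share = |εd|/(εs + |εd|) = 5/37.

Consumer share = 32/37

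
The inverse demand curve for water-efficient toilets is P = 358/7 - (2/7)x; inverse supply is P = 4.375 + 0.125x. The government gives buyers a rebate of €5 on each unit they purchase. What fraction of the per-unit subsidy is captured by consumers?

Pre-subsidy: 358/7 - (2/7)x = 4.375 + 0.125x gives x* = 2619/23 and P* = 428/23.
With the rebate, buyers effectively pay Pb = Ps − 5, where Ps is the price sellers receive.
On the curves, Pb = 358/7 - (2/7)x and Ps = 4.375 + 0.125x; the wedge Ps − Pb = 5 gives 4.375 + 0.125x − (358/7 - (2/7)x) = 5, so x' = 2899/23.
Then Pb = 358/7 − (2/7)·(2899/23) = 348/23 and Ps = 4.375 + 0.125·(2899/23) = 463/23.
Buyers' price falls by P* − Pb = 428/23 − 348/23 = 80/23; sellers' price rises by Ps − P* = 463/23 − 428/23 = 35/23.
So consumers capture (80/23)/5 = 16/23 of each unit of subsidy.

Consumer share = 16/23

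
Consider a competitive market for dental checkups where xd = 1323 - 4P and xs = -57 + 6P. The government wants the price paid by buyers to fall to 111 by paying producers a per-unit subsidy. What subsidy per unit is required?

Required subsidy s = 45 per unit

At a buyer price of 111, quantity demanded is 1323 − 4·111 = 879.
Sellers supply 879 only when they receive Ps with -57 + 6·Ps = 879, i.e. Ps = 156.
s = Ps − Pb = 156 − 111 = 45.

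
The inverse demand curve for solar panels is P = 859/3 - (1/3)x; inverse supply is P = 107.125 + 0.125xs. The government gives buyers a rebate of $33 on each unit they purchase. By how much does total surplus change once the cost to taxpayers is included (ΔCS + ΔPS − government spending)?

Pre-subsidy: 859/3 - (1/3)x = 107.125 + 0.125x gives x* = 391 and P* = 156.
With the rebate, buyers effectively pay Pb = Ps − 33, where Ps is the price sellers receive.
On the curves, Pb = 859/3 - (1/3)x and Ps = 107.125 + 0.125x; the wedge Ps − Pb = 33 gives 107.125 + 0.125x − (859/3 - (1/3)x) = 33, so x' = 463.
Then Pb = 859/3 − (1/3)·463 = 132 and Ps = 107.125 + 0.125·463 = 165.
ΔCS = ½(391 + 463)(156 − 132) = 10248; ΔPS = ½(391 + 463)(165 − 156) = 3843.
Government spending = 33 × 463 = 15279.
Net change = 10248 + 3843 − 15279 = -1188. The loss equals the DWL triangle ½·33·72.

Net change in total surplus = -$1188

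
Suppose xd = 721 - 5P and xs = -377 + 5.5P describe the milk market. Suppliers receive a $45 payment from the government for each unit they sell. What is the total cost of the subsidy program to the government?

Government cost = $14220

Pre-subsidy: 721 - 5P = -377 + 5.5P gives P* = 732/7, x* = 1387/7.
With the subsidy, sellers receive Ps = Pb + 45 for each unit, where Pb is the price buyers pay.
Supply in terms of Pb becomes xs = -377 + 5.5(Pb + 45) = -129.5 + 5.5Pb. Setting this equal to demand: 721 - 5Pb = -129.5 + 5.5Pb, so Pb = 81.
Sellers receive Ps = 81 + 45 = 126; x' = 721 − 5·81 = 316.
Government outlay = subsidy × quantity = 45 × 316 = 14220.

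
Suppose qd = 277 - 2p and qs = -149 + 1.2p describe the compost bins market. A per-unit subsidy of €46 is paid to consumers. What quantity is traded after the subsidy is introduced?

Pre-subsidy: 277 - 2p = -149 + 1.2p gives p* = 133.125, q* = 10.75.
With the rebate, buyers effectively pay pb = ps − 46, where ps is the price sellers receive.
Demand in terms of ps becomes qd = 277 − 2(ps − 46) = 369 - 2ps. Setting this equal to supply: 369 - 2ps = -149 + 1.2ps, so ps = 161.875.
Buyers pay pb = 161.875 − 46 = 115.875; q' = -149 + 1.2·161.875 = 45.25.

q' = 45.25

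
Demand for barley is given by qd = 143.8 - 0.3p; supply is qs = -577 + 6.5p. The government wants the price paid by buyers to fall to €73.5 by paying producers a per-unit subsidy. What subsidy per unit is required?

Required subsidy s = €34 per unit

At a buyer price of 73.5, quantity demanded is 143.8 − 0.3·73.5 = 121.75.
Sellers supply 121.75 only when they receive ps with -577 + 6.5·ps = 121.75, i.e. ps = 107.5.
s = ps − pb = 107.5 − 73.5 = 34.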